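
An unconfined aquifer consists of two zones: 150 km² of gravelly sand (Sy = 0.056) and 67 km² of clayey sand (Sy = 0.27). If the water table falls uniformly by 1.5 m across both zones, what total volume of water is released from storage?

A₁ = 150 km² = 1.5 × 10^8 m²; A₂ = 67 km² = 6.7 × 10^7 m²
ΔV₁ = 0.056 × 1.5 × 10^8 × 1.5 = 1.26 × 10^7 m³
ΔV₂ = 0.27 × 6.7 × 10^7 × 1.5 = 2.713 × 10^7 m³
ΔV = ΔV₁ + ΔV₂ = 3.974 × 10^7 m³

ΔV ≈ 3.97 × 10^7 m³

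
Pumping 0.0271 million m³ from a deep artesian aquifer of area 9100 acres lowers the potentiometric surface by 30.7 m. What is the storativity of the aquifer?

A = 9100 acres = 3.683 × 10^7 m²
ΔV = 0.0271 million m³ = 27100 m³
S = ΔV / (A × Δh) = 27100 m³ / (3.683 × 10^7 m² × 30.7 m) = 2.397 × 10^-5

S ≈ 2.4 × 10^-5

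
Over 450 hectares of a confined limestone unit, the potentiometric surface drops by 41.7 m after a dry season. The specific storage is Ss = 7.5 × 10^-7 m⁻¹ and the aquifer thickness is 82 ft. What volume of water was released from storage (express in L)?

b = 82 ft = 24.99 m
S = Ss × b = 7.5 × 10^-7 m⁻¹ × 24.99 m = 1.875 × 10^-5
A = 450 hectares = 4.5 × 10^6 m²
ΔV = S × A × Δh = 1.875 × 10^-5 × 4.5 × 10^6 m² × 41.7 m = 3518 m³
ΔV = 3518 m³ = 3.518 × 10^6 L

ΔV ≈ 3.52 × 10^6 L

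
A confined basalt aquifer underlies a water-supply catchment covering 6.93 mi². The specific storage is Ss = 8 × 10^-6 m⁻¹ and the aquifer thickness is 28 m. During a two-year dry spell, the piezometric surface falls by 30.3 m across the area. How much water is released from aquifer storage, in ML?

S = Ss × b = 8 × 10^-6 m⁻¹ × 28 m = 2.24 × 10^-4
A = 6.93 mi² = 1.795 × 10^7 m²
ΔV = S × A × Δh = 2.24 × 10^-4 × 1.795 × 10^7 m² × 30.3 m = 1.218 × 10^5 m³
ΔV = 1.218 × 10^5 m³ = 121.8 ML

ΔV ≈ 122 ML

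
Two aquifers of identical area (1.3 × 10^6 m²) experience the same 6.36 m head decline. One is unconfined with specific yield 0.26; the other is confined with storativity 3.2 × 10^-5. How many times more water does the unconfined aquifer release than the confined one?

Unconfined: ΔV_u = Sy × A × Δh = 0.26 × 1.3 × 10^6 × 6.36 = 2.15 × 10^6 m³
Confined: ΔV_c = S × A × Δh = 3.2 × 10^-5 × 1.3 × 10^6 × 6.36 = 264.6 m³
Ratio = ΔV_u / ΔV_c = Sy / S = 0.26 / 3.2 × 10^-5 = 8125

ΔV_u / ΔV_c ≈ 8120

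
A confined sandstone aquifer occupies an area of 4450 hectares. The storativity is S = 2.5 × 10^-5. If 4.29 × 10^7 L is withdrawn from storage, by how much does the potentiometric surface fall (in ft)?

A = 4450 hectares = 4.45 × 10^7 m²
ΔV = 4.29 × 10^7 L = 42900 m³
Δh = ΔV / (S × A) = 42900 m³ / (2.5 × 10^-5 × 4.45 × 10^7 m²) = 38.56 m
Δh = 38.56 m = 126.5 ft

Δh ≈ 127 ft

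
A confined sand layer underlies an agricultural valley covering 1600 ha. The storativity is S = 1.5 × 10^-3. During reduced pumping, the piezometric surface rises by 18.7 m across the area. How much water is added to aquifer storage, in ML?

ΔV ≈ 449 ML

A = 1600 ha = 1.6 × 10^7 m²
ΔV = S × A × Δh = 0.0015 × 1.6 × 10^7 m² × 18.7 m = 4.488 × 10^5 m³
ΔV = 4.488 × 10^5 m³ = 448.8 ML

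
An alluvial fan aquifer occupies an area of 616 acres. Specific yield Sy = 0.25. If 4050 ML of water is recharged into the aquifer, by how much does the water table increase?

A = 616 acres = 2.493 × 10^6 m²
ΔV = 4050 ML = 4.05 × 10^6 m³
Δh = ΔV / (Sy × A) = 4.05 × 10^6 m³ / (0.25 × 2.493 × 10^6 m²) = 6.499 m

Δh ≈ 6.5 m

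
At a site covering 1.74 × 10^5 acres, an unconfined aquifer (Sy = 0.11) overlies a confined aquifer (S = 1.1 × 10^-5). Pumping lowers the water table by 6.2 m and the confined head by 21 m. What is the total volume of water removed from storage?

ΔV ≈ 4.8 × 10^8 m³

A = 1.74 × 10^5 acres = 7.042 × 10^8 m²
Unconfined: ΔV_u = Sy × A × Δh_u = 0.11 × 7.042 × 10^8 × 6.2 = 4.802 × 10^8 m³
Confined: ΔV_c = S × A × Δh_c = 1.1 × 10^-5 × 7.042 × 10^8 × 21 = 1.627 × 10^5 m³
Total ΔV = 4.802 × 10^8 + 1.627 × 10^5 = 4.804 × 10^8 m³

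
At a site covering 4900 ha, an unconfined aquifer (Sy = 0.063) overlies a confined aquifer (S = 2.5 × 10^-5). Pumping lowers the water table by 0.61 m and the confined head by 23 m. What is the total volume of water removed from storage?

A = 4900 ha = 4.9 × 10^7 m²
Unconfined: ΔV_u = Sy × A × Δh_u = 0.063 × 4.9 × 10^7 × 0.61 = 1.883 × 10^6 m³
Confined: ΔV_c = S × A × Δh_c = 2.5 × 10^-5 × 4.9 × 10^7 × 23 = 28180 m³
Total ΔV = 1.883 × 10^6 + 28180 = 1.911 × 10^6 m³

ΔV ≈ 1.91 × 10^6 m³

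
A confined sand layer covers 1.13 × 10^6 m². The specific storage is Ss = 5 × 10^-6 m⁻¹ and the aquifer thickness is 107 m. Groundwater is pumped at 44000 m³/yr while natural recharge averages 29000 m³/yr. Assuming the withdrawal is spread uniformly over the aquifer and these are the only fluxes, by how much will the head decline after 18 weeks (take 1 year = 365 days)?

S = Ss × b = 5 × 10^-6 m⁻¹ × 107 m = 5.35 × 10^-4
Net abstraction = 44000 − 29000 = 15000 m³/yr
Q_net = 15000 m³/yr = 41.1 m³/d
t = 18 weeks = 126 d
ΔV = Q × t = 41.1 m³/d × 126 d = 5178 m³
Δh = ΔV / (S × A) = 5178 / (5.35 × 10^-4 × 1.13 × 10^6) = 8.565 m

Δh ≈ 8.57 m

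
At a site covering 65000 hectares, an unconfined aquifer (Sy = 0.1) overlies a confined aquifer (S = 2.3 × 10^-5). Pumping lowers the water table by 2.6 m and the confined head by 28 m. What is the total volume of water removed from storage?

ΔV ≈ 1.69 × 10^8 m³

A = 65000 hectares = 6.5 × 10^8 m²
Unconfined: ΔV_u = Sy × A × Δh_u = 0.1 × 6.5 × 10^8 × 2.6 = 1.69 × 10^8 m³
Confined: ΔV_c = S × A × Δh_c = 2.3 × 10^-5 × 6.5 × 10^8 × 28 = 4.186 × 10^5 m³
Total ΔV = 1.69 × 10^8 + 4.186 × 10^5 = 1.694 × 10^8 m³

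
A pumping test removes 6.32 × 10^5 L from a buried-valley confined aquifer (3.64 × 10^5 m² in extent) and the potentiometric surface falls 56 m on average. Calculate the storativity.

S ≈ 3.1 × 10^-5

ΔV = 6.32 × 10^5 L = 632 m³
S = ΔV / (A × Δh) = 632 m³ / (3.64 × 10^5 m² × 56 m) = 3.1 × 10^-5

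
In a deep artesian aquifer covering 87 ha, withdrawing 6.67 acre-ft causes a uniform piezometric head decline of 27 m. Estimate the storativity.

S ≈ 3.5 × 10^-4

A = 87 ha = 8.7 × 10^5 m²
ΔV = 6.67 acre-ft = 8227 m³
S = ΔV / (A × Δh) = 8227 m³ / (8.7 × 10^5 m² × 27 m) = 3.502 × 10^-4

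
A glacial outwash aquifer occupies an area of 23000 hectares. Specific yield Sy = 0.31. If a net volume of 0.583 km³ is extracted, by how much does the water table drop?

Δh ≈ 8.18 m

A = 23000 hectares = 2.3 × 10^8 m²
ΔV = 0.583 km³ = 5.83 × 10^8 m³
Δh = ΔV / (Sy × A) = 5.83 × 10^8 m³ / (0.31 × 2.3 × 10^8 m²) = 8.177 m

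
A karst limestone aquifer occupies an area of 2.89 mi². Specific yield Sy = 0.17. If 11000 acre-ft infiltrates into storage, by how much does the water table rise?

Δh ≈ 10.7 m

A = 2.89 mi² = 7.485 × 10^6 m²
ΔV = 11000 acre-ft = 1.357 × 10^7 m³
Δh = ΔV / (Sy × A) = 1.357 × 10^7 m³ / (0.17 × 7.485 × 10^6 m²) = 10.66 m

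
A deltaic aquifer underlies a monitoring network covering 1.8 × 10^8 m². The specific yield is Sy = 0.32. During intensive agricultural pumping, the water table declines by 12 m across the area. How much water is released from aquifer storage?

ΔV ≈ 6.91 × 10^8 m³

ΔV = Sy × A × Δh = 0.32 × 1.8 × 10^8 m² × 12 m = 6.912 × 10^8 m³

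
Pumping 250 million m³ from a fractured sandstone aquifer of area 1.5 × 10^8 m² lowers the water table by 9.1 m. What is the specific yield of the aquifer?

Sy ≈ 0.18

ΔV = 250 million m³ = 2.5 × 10^8 m³
Sy = ΔV / (A × Δh) = 2.5 × 10^8 m³ / (1.5 × 10^8 m² × 9.1 m) = 0.1832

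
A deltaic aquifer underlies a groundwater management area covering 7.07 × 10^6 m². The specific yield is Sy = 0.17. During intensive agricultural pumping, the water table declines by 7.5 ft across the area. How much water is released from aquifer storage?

Δh = 7.5 ft = 2.286 m
ΔV = Sy × A × Δh = 0.17 × 7.07 × 10^6 m² × 2.286 m = 2.748 × 10^6 m³

ΔV ≈ 2.75 × 10^6 m³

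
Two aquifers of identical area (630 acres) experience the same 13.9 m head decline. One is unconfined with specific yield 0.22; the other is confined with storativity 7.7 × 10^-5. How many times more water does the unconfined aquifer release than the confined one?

A = 630 acres = 2.55 × 10^6 m²
Unconfined: ΔV_u = Sy × A × Δh = 0.22 × 2.55 × 10^6 × 13.9 = 7.796 × 10^6 m³
Confined: ΔV_c = S × A × Δh = 7.7 × 10^-5 × 2.55 × 10^6 × 13.9 = 2729 m³
Ratio = ΔV_u / ΔV_c = Sy / S = 0.22 / 7.7 × 10^-5 = 2857

ΔV_u / ΔV_c ≈ 2860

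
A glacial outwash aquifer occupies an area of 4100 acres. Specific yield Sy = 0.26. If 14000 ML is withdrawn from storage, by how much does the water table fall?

A = 4100 acres = 1.659 × 10^7 m²
ΔV = 14000 ML = 1.4 × 10^7 m³
Δh = ΔV / (Sy × A) = 1.4 × 10^7 m³ / (0.26 × 1.659 × 10^7 m²) = 3.245 m

Δh ≈ 3.25 m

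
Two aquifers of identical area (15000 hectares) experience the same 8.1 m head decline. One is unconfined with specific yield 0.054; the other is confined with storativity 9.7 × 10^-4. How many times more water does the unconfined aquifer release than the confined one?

A = 15000 hectares = 1.5 × 10^8 m²
Unconfined: ΔV_u = Sy × A × Δh = 0.054 × 1.5 × 10^8 × 8.1 = 6.561 × 10^7 m³
Confined: ΔV_c = S × A × Δh = 9.7 × 10^-4 × 1.5 × 10^8 × 8.1 = 1.179 × 10^6 m³
Ratio = ΔV_u / ΔV_c = Sy / S = 0.054 / 9.7 × 10^-4 = 55.67

ΔV_u / ΔV_c ≈ 55.7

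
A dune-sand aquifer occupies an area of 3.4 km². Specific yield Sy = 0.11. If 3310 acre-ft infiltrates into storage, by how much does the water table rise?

A = 3.4 km² = 3.4 × 10^6 m²
ΔV = 3310 acre-ft = 4.083 × 10^6 m³
Δh = ΔV / (Sy × A) = 4.083 × 10^6 m³ / (0.11 × 3.4 × 10^6 m²) = 10.92 m

Δh ≈ 10.9 m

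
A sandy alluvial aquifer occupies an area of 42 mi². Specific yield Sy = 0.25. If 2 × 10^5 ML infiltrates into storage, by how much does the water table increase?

A = 42 mi² = 1.088 × 10^8 m²
ΔV = 2 × 10^5 ML = 2 × 10^8 m³
Δh = ΔV / (Sy × A) = 2 × 10^8 m³ / (0.25 × 1.088 × 10^8 m²) = 7.354 m

Δh ≈ 7.35 m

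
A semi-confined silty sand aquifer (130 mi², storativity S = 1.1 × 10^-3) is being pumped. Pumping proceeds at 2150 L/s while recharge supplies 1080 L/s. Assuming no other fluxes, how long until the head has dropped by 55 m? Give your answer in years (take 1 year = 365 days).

A = 130 mi² = 3.367 × 10^8 m²
ΔV = S × A × Δh = 0.0011 × 3.367 × 10^8 × 55 = 2.037 × 10^7 m³
Net withdrawal = 2150 − 1080 = 1070 L/s = 92450 m³/d
t = ΔV / Q = 2.037 × 10^7 m³ / 92450 m³/d = 220.3 d
t = 220.3 d ≈ 0.6037 years

t ≈ 0.604 years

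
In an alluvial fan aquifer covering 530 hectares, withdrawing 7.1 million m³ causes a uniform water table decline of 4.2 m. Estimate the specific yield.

Sy ≈ 0.32

A = 530 hectares = 5.3 × 10^6 m²
ΔV = 7.1 million m³ = 7.1 × 10^6 m³
Sy = ΔV / (A × Δh) = 7.1 × 10^6 m³ / (5.3 × 10^6 m² × 4.2 m) = 0.319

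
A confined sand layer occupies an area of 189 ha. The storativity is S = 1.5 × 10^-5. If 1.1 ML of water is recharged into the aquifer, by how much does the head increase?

A = 189 ha = 1.89 × 10^6 m²
ΔV = 1.1 ML = 1100 m³
Δh = ΔV / (S × A) = 1100 m³ / (1.5 × 10^-5 × 1.89 × 10^6 m²) = 38.8 m

Δh ≈ 38.8 m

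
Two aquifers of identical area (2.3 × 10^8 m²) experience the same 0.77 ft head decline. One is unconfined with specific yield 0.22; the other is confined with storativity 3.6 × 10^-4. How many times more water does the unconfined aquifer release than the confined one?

Δh = 0.77 ft = 0.2347 m
Unconfined: ΔV_u = Sy × A × Δh = 0.22 × 2.3 × 10^8 × 0.2347 = 1.188 × 10^7 m³
Confined: ΔV_c = S × A × Δh = 3.6 × 10^-4 × 2.3 × 10^8 × 0.2347 = 19430 m³
Ratio = ΔV_u / ΔV_c = Sy / S = 0.22 / 3.6 × 10^-4 = 611.1

ΔV_u / ΔV_c ≈ 611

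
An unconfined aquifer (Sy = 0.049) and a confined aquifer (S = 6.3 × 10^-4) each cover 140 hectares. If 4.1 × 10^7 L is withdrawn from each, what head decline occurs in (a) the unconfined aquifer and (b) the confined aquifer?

Δh_u ≈ 0.598 m; Δh_c ≈ 46.5 m

A = 140 hectares = 1.4 × 10^6 m²
ΔV = 4.1 × 10^7 L = 41000 m³
Unconfined: Δh_u = ΔV/(Sy·A) = 41000/(0.049 × 1.4 × 10^6) = 0.5977 m
Confined: Δh_c = ΔV/(S·A) = 41000/(6.3 × 10^-4 × 1.4 × 10^6) = 46.49 m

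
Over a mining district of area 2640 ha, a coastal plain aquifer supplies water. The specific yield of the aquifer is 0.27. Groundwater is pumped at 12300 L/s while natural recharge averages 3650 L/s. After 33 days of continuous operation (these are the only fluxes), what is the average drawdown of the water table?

Δh ≈ 3.46 m

A = 2640 ha = 2.64 × 10^7 m²
Net abstraction = 12300 − 3650 = 8650 L/s
Q_net = 8650 L/s = 7.474 × 10^5 m³/d
ΔV = Q × t = 7.474 × 10^5 m³/d × 33 d = 2.466 × 10^7 m³
Δh = ΔV / (Sy × A) = 2.466 × 10^7 / (0.27 × 2.64 × 10^7) = 3.46 m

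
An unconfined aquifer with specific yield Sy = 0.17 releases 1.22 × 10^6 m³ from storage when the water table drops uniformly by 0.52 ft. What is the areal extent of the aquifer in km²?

Δh = 0.52 ft = 0.1585 m
A = ΔV / (Sy × Δh) = 1.22 × 10^6 / (0.17 × 0.1585) = 4.528 × 10^7 m²
A = 4.528 × 10^7 m² = 45.28 km²

A ≈ 45.3 km²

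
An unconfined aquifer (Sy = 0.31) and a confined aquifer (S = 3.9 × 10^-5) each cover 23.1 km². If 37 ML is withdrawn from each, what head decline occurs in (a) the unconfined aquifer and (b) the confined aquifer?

Δh_u ≈ 0.00517 m; Δh_c ≈ 41.1 m

A = 23.1 km² = 2.31 × 10^7 m²
ΔV = 37 ML = 37000 m³
Unconfined: Δh_u = ΔV/(Sy·A) = 37000/(0.31 × 2.31 × 10^7) = 0.005167 m
Confined: Δh_c = ΔV/(S·A) = 37000/(3.9 × 10^-5 × 2.31 × 10^7) = 41.07 m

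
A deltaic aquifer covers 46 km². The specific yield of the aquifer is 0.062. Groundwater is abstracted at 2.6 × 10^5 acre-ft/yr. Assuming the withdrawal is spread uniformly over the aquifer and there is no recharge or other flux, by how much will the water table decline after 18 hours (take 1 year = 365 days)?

Δh ≈ 0.231 m

A = 46 km² = 4.6 × 10^7 m²
Q = 2.6 × 10^5 acre-ft/yr = 8.786 × 10^5 m³/d
t = 18 hours = 0.75 d
ΔV = Q × t = 8.786 × 10^5 m³/d × 0.75 d = 6.59 × 10^5 m³
Δh = ΔV / (Sy × A) = 6.59 × 10^5 / (0.062 × 4.6 × 10^7) = 0.2311 m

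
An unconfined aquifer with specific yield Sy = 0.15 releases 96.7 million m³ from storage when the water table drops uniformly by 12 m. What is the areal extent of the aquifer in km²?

A ≈ 53.7 km²

ΔV = 96.7 million m³ = 9.67 × 10^7 m³
A = ΔV / (Sy × Δh) = 9.67 × 10^7 / (0.15 × 12) = 5.372 × 10^7 m²
A = 5.372 × 10^7 m² = 53.72 km²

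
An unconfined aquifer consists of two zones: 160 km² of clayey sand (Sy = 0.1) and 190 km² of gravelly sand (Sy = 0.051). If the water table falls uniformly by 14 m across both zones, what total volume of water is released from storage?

ΔV ≈ 3.6 × 10^8 m³

A₁ = 160 km² = 1.6 × 10^8 m²; A₂ = 190 km² = 1.9 × 10^8 m²
ΔV₁ = 0.1 × 1.6 × 10^8 × 14 = 2.24 × 10^8 m³
ΔV₂ = 0.051 × 1.9 × 10^8 × 14 = 1.357 × 10^8 m³
ΔV = ΔV₁ + ΔV₂ = 3.597 × 10^8 m³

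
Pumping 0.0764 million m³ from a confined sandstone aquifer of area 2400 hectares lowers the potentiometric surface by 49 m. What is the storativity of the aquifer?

S ≈ 6.5 × 10^-5

A = 2400 hectares = 2.4 × 10^7 m²
ΔV = 0.0764 million m³ = 76400 m³
S = ΔV / (A × Δh) = 76400 m³ / (2.4 × 10^7 m² × 49 m) = 6.497 × 10^-5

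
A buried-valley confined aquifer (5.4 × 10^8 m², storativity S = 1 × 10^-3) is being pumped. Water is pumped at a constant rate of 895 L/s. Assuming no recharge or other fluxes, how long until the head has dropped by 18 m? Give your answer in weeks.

t ≈ 18 weeks

ΔV = S × A × Δh = 0.001 × 5.4 × 10^8 × 18 = 9.72 × 10^6 m³
Q = 895 L/s = 77330 m³/d
t = ΔV / Q = 9.72 × 10^6 m³ / 77330 m³/d = 125.7 d
t = 125.7 d ≈ 17.96 weeks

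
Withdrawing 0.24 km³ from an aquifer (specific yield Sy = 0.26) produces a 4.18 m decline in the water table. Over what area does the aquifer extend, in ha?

ΔV = 0.24 km³ = 2.4 × 10^8 m³
A = ΔV / (Sy × Δh) = 2.4 × 10^8 / (0.26 × 4.18) = 2.208 × 10^8 m²
A = 2.208 × 10^8 m² = 22080 ha

A ≈ 22100 ha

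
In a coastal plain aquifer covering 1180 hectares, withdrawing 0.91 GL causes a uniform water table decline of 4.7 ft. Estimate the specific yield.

Sy ≈ 0.054

A = 1180 hectares = 1.18 × 10^7 m²
Δh = 4.7 ft = 1.433 m
ΔV = 0.91 GL = 9.1 × 10^5 m³
Sy = ΔV / (A × Δh) = 9.1 × 10^5 m³ / (1.18 × 10^7 m² × 1.433 m) = 0.05383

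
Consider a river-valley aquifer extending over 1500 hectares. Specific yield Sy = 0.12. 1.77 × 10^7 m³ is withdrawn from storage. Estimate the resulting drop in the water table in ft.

Δh ≈ 32.3 ft

A = 1500 hectares = 1.5 × 10^7 m²
Δh = ΔV / (Sy × A) = 1.77 × 10^7 m³ / (0.12 × 1.5 × 10^7 m²) = 9.833 m
Δh = 9.833 m = 32.26 ft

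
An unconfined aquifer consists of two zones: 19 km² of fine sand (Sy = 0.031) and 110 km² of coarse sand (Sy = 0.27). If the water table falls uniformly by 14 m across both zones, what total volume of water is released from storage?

A₁ = 19 km² = 1.9 × 10^7 m²; A₂ = 110 km² = 1.1 × 10^8 m²
ΔV₁ = 0.031 × 1.9 × 10^7 × 14 = 8.246 × 10^6 m³
ΔV₂ = 0.27 × 1.1 × 10^8 × 14 = 4.158 × 10^8 m³
ΔV = ΔV₁ + ΔV₂ = 4.24 × 10^8 m³

ΔV ≈ 4.24 × 10^8 m³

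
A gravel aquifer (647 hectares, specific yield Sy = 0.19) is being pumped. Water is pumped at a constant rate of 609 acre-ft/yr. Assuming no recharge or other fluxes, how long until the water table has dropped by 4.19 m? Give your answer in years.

A = 647 hectares = 6.47 × 10^6 m²
ΔV = Sy × A × Δh = 0.19 × 6.47 × 10^6 × 4.19 = 5.151 × 10^6 m³
Q = 609 acre-ft/yr = 2058 m³/d
t = ΔV / Q = 5.151 × 10^6 m³ / 2058 m³/d = 2503 d
t = 2503 d ≈ 6.857 years

t ≈ 6.86 years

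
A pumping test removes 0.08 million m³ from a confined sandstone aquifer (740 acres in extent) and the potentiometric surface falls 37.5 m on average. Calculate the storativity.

S ≈ 7.1 × 10^-4

A = 740 acres = 2.995 × 10^6 m²
ΔV = 0.08 million m³ = 80000 m³
S = ΔV / (A × Δh) = 80000 m³ / (2.995 × 10^6 m² × 37.5 m) = 7.124 × 10^-4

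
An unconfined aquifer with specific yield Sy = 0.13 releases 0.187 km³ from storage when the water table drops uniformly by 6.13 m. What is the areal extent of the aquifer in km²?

A ≈ 235 km²

ΔV = 0.187 km³ = 1.87 × 10^8 m³
A = ΔV / (Sy × Δh) = 1.87 × 10^8 / (0.13 × 6.13) = 2.347 × 10^8 m²
A = 2.347 × 10^8 m² = 234.7 km²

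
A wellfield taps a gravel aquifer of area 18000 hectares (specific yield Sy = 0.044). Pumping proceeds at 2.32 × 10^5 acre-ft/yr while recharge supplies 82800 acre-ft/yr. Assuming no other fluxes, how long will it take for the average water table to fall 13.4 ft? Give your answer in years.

A = 18000 hectares = 1.8 × 10^8 m²
Δh = 13.4 ft = 4.084 m
ΔV = Sy × A × Δh = 0.044 × 1.8 × 10^8 × 4.084 = 3.235 × 10^7 m³
Net withdrawal = 2.32 × 10^5 − 82800 = 1.492 × 10^5 acre-ft/yr = 5.042 × 10^5 m³/d
t = ΔV / Q = 3.235 × 10^7 m³ / 5.042 × 10^5 m³/d = 64.16 d
t = 64.16 d ≈ 0.1758 years

t ≈ 0.176 years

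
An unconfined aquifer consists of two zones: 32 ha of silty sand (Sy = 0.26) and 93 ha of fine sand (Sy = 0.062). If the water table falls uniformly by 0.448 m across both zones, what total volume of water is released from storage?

A₁ = 32 ha = 3.2 × 10^5 m²; A₂ = 93 ha = 9.3 × 10^5 m²
ΔV₁ = 0.26 × 3.2 × 10^5 × 0.448 = 37270 m³
ΔV₂ = 0.062 × 9.3 × 10^5 × 0.448 = 25830 m³
ΔV = ΔV₁ + ΔV₂ = 63110 m³

ΔV ≈ 63100 m³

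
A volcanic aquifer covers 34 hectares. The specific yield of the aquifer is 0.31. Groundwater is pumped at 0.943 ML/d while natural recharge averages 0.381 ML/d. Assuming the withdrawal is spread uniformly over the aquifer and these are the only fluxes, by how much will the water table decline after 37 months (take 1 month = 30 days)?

A = 34 hectares = 3.4 × 10^5 m²
Net abstraction = 0.943 − 0.381 = 0.562 ML/d
Q_net = 0.562 ML/d = 562 m³/d
t = 37 months = 1110 d
ΔV = Q × t = 562 m³/d × 1110 d = 6.238 × 10^5 m³
Δh = ΔV / (Sy × A) = 6.238 × 10^5 / (0.31 × 3.4 × 10^5) = 5.919 m

Δh ≈ 5.92 m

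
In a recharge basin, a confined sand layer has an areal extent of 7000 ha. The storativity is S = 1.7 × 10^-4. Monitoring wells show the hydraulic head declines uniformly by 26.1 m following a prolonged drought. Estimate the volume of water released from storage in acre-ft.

A = 7000 ha = 7 × 10^7 m²
ΔV = S × A × Δh = 1.7 × 10^-4 × 7 × 10^7 m² × 26.1 m = 3.106 × 10^5 m³
ΔV = 3.106 × 10^5 m³ = 251.8 acre-ft

ΔV ≈ 252 acre-ft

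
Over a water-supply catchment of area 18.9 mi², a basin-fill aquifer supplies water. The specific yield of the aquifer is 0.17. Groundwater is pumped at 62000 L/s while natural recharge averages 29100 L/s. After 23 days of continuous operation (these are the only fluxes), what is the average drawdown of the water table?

A = 18.9 mi² = 4.895 × 10^7 m²
Net abstraction = 62000 − 29100 = 32900 L/s
Q_net = 32900 L/s = 2.843 × 10^6 m³/d
ΔV = Q × t = 2.843 × 10^6 m³/d × 23 d = 6.538 × 10^7 m³
Δh = ΔV / (Sy × A) = 6.538 × 10^7 / (0.17 × 4.895 × 10^7) = 7.856 m

Δh ≈ 7.86 m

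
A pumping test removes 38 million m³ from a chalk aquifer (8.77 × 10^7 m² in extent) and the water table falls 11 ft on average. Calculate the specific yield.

Sy ≈ 0.13

Δh = 11 ft = 3.353 m
ΔV = 38 million m³ = 3.8 × 10^7 m³
Sy = ΔV / (A × Δh) = 3.8 × 10^7 m³ / (8.77 × 10^7 m² × 3.353 m) = 0.1292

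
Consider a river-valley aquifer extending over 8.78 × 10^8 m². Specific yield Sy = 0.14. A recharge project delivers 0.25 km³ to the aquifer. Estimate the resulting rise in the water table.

Δh ≈ 2.03 m

ΔV = 0.25 km³ = 2.5 × 10^8 m³
Δh = ΔV / (Sy × A) = 2.5 × 10^8 m³ / (0.14 × 8.78 × 10^8 m²) = 2.034 m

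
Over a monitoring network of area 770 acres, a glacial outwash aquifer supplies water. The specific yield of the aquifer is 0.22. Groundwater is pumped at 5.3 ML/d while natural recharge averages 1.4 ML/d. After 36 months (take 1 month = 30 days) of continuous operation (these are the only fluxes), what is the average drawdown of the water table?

Δh ≈ 6.14 m

A = 770 acres = 3.116 × 10^6 m²
Net abstraction = 5.3 − 1.4 = 3.9 ML/d
Q_net = 3.9 ML/d = 3900 m³/d
t = 36 months = 1080 d
ΔV = Q × t = 3900 m³/d × 1080 d = 4.212 × 10^6 m³
Δh = ΔV / (Sy × A) = 4.212 × 10^6 / (0.22 × 3.116 × 10^6) = 6.144 m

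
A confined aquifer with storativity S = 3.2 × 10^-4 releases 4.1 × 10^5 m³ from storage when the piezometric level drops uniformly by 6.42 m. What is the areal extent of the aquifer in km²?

A = ΔV / (S × Δh) = 4.1 × 10^5 / (3.2 × 10^-4 × 6.42) = 1.996 × 10^8 m²
A = 1.996 × 10^8 m² = 199.6 km²

A ≈ 200 km²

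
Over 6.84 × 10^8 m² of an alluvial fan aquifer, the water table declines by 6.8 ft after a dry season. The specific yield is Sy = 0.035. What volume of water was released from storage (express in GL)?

Δh = 6.8 ft = 2.073 m
ΔV = Sy × A × Δh = 0.035 × 6.84 × 10^8 m² × 2.073 m = 4.962 × 10^7 m³
ΔV = 4.962 × 10^7 m³ = 49.62 GL

ΔV ≈ 49.6 GL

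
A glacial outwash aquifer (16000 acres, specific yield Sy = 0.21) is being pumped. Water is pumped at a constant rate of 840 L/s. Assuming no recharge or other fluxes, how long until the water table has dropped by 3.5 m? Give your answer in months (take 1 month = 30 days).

A = 16000 acres = 6.475 × 10^7 m²
ΔV = Sy × A × Δh = 0.21 × 6.475 × 10^7 × 3.5 = 4.759 × 10^7 m³
Q = 840 L/s = 72580 m³/d
t = ΔV / Q = 4.759 × 10^7 m³ / 72580 m³/d = 655.7 d
t = 655.7 d ≈ 21.86 months

t ≈ 21.9 months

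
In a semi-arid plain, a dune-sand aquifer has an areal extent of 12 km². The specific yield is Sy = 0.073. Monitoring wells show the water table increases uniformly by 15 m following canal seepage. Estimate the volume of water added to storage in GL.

ΔV ≈ 13.1 GL

A = 12 km² = 1.2 × 10^7 m²
ΔV = Sy × A × Δh = 0.073 × 1.2 × 10^7 m² × 15 m = 1.314 × 10^7 m³
ΔV = 1.314 × 10^7 m³ = 13.14 GL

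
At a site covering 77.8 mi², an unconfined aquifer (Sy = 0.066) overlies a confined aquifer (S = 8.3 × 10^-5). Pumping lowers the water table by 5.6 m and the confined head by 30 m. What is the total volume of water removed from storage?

A = 77.8 mi² = 2.015 × 10^8 m²
Unconfined: ΔV_u = Sy × A × Δh_u = 0.066 × 2.015 × 10^8 × 5.6 = 7.447 × 10^7 m³
Confined: ΔV_c = S × A × Δh_c = 8.3 × 10^-5 × 2.015 × 10^8 × 30 = 5.017 × 10^5 m³
Total ΔV = 7.447 × 10^7 + 5.017 × 10^5 = 7.498 × 10^7 m³

ΔV ≈ 7.5 × 10^7 m³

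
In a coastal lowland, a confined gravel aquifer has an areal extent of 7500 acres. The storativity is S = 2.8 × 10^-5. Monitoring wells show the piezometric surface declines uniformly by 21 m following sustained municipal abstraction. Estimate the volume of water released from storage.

A = 7500 acres = 3.035 × 10^7 m²
ΔV = S × A × Δh = 2.8 × 10^-5 × 3.035 × 10^7 m² × 21 m = 17850 m³

ΔV ≈ 17800 m³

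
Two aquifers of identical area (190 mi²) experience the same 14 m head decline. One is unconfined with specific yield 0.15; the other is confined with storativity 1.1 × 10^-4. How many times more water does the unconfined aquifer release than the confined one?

A = 190 mi² = 4.921 × 10^8 m²
Unconfined: ΔV_u = Sy × A × Δh = 0.15 × 4.921 × 10^8 × 14 = 1.033 × 10^9 m³
Confined: ΔV_c = S × A × Δh = 1.1 × 10^-4 × 4.921 × 10^8 × 14 = 7.578 × 10^5 m³
Ratio = ΔV_u / ΔV_c = Sy / S = 0.15 / 1.1 × 10^-4 = 1364

ΔV_u / ΔV_c ≈ 1360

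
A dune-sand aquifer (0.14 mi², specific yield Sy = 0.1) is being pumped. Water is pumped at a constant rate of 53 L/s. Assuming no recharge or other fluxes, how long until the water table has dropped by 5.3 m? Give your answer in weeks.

A = 0.14 mi² = 3.626 × 10^5 m²
ΔV = Sy × A × Δh = 0.1 × 3.626 × 10^5 × 5.3 = 1.922 × 10^5 m³
Q = 53 L/s = 4579 m³/d
t = ΔV / Q = 1.922 × 10^5 m³ / 4579 m³/d = 41.97 d
t = 41.97 d ≈ 5.995 weeks

t ≈ 6 weeks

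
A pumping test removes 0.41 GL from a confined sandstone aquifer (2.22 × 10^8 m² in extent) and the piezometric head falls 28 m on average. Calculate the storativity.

S ≈ 6.6 × 10^-5

ΔV = 0.41 GL = 4.1 × 10^5 m³
S = ΔV / (A × Δh) = 4.1 × 10^5 m³ / (2.22 × 10^8 m² × 28 m) = 6.596 × 10^-5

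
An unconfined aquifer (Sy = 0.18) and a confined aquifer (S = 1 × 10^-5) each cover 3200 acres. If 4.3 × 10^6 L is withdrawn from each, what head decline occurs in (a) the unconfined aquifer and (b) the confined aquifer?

A = 3200 acres = 1.295 × 10^7 m²
ΔV = 4.3 × 10^6 L = 4300 m³
Unconfined: Δh_u = ΔV/(Sy·A) = 4300/(0.18 × 1.295 × 10^7) = 0.001845 m
Confined: Δh_c = ΔV/(S·A) = 4300/(1 × 10^-5 × 1.295 × 10^7) = 33.2 m

Δh_u ≈ 0.00184 m; Δh_c ≈ 33.2 m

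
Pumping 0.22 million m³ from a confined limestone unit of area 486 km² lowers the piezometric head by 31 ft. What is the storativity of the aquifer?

S ≈ 4.8 × 10^-5

A = 486 km² = 4.86 × 10^8 m²
Δh = 31 ft = 9.449 m
ΔV = 0.22 million m³ = 2.2 × 10^5 m³
S = ΔV / (A × Δh) = 2.2 × 10^5 m³ / (4.86 × 10^8 m² × 9.449 m) = 4.791 × 10^-5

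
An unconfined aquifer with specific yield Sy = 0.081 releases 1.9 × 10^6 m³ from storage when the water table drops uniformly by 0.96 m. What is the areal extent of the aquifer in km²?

A = ΔV / (Sy × Δh) = 1.9 × 10^6 / (0.081 × 0.96) = 2.443 × 10^7 m²
A = 2.443 × 10^7 m² = 24.43 km²

A ≈ 24.4 km²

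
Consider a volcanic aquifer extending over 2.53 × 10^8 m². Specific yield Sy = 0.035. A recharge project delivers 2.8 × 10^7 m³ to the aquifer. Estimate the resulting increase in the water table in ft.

Δh = ΔV / (Sy × A) = 2.8 × 10^7 m³ / (0.035 × 2.53 × 10^8 m²) = 3.162 m
Δh = 3.162 m = 10.37 ft

Δh ≈ 10.4 ft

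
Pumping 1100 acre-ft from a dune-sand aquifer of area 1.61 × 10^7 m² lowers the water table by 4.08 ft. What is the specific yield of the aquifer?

Δh = 4.08 ft = 1.244 m
ΔV = 1100 acre-ft = 1.357 × 10^6 m³
Sy = ΔV / (A × Δh) = 1.357 × 10^6 m³ / (1.61 × 10^7 m² × 1.244 m) = 0.06777

Sy ≈ 0.068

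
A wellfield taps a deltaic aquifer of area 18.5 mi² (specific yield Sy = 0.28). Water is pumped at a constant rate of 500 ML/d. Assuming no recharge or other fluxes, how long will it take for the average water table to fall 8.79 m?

A = 18.5 mi² = 4.791 × 10^7 m²
ΔV = Sy × A × Δh = 0.28 × 4.791 × 10^7 × 8.79 = 1.179 × 10^8 m³
Q = 500 ML/d = 5 × 10^5 m³/d
t = ΔV / Q = 1.179 × 10^8 m³ / 5 × 10^5 m³/d = 235.9 d

t ≈ 236 days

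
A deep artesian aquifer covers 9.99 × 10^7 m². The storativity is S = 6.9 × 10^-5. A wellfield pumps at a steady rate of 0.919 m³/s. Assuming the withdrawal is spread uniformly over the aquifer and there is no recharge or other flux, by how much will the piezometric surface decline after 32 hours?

Q = 0.919 m³/s = 79400 m³/d
t = 32 hours = 1.333 d
ΔV = Q × t = 79400 m³/d × 1.333 d = 1.059 × 10^5 m³
Δh = ΔV / (S × A) = 1.059 × 10^5 / (6.9 × 10^-5 × 9.99 × 10^7) = 15.36 m

Δh ≈ 15.4 m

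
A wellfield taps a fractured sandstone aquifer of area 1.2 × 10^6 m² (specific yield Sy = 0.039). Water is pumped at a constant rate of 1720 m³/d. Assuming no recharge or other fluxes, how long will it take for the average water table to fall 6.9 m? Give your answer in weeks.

ΔV = Sy × A × Δh = 0.039 × 1.2 × 10^6 × 6.9 = 3.229 × 10^5 m³
t = ΔV / Q = 3.229 × 10^5 m³ / 1720 m³/d = 187.7 d
t = 187.7 d ≈ 26.82 weeks

t ≈ 26.8 weeks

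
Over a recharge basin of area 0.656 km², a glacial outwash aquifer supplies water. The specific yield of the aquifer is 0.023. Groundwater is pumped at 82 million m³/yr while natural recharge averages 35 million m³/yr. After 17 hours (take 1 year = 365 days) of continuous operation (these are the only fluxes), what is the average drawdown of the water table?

Δh ≈ 6.05 m

A = 0.656 km² = 6.56 × 10^5 m²
Net abstraction = 82 − 35 = 47 million m³/yr
Q_net = 47 million m³/yr = 1.288 × 10^5 m³/d
t = 17 hours = 0.7083 d
ΔV = Q × t = 1.288 × 10^5 m³/d × 0.7083 d = 91210 m³
Δh = ΔV / (Sy × A) = 91210 / (0.023 × 6.56 × 10^5) = 6.045 m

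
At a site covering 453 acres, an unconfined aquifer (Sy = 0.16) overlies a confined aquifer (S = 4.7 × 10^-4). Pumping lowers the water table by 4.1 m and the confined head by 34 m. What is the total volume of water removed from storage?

A = 453 acres = 1.833 × 10^6 m²
Unconfined: ΔV_u = Sy × A × Δh_u = 0.16 × 1.833 × 10^6 × 4.1 = 1.203 × 10^6 m³
Confined: ΔV_c = S × A × Δh_c = 4.7 × 10^-4 × 1.833 × 10^6 × 34 = 29290 m³
Total ΔV = 1.203 × 10^6 + 29290 = 1.232 × 10^6 m³

ΔV ≈ 1.23 × 10^6 m³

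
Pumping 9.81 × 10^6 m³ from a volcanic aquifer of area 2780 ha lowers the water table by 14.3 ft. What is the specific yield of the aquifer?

A = 2780 ha = 2.78 × 10^7 m²
Δh = 14.3 ft = 4.359 m
Sy = ΔV / (A × Δh) = 9.81 × 10^6 m³ / (2.78 × 10^7 m² × 4.359 m) = 0.08096

Sy ≈ 0.081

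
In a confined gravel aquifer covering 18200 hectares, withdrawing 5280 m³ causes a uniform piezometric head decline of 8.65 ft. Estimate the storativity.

S ≈ 1.1 × 10^-5

A = 18200 hectares = 1.82 × 10^8 m²
Δh = 8.65 ft = 2.637 m
S = ΔV / (A × Δh) = 5280 m³ / (1.82 × 10^8 m² × 2.637 m) = 1.1 × 10^-5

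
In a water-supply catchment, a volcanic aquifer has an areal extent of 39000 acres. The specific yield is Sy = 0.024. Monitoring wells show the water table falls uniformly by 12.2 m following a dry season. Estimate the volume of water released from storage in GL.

ΔV ≈ 46.2 GL

A = 39000 acres = 1.578 × 10^8 m²
ΔV = Sy × A × Δh = 0.024 × 1.578 × 10^8 m² × 12.2 m = 4.621 × 10^7 m³
ΔV = 4.621 × 10^7 m³ = 46.21 GL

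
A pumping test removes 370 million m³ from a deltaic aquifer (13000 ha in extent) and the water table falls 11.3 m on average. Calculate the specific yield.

A = 13000 ha = 1.3 × 10^8 m²
ΔV = 370 million m³ = 3.7 × 10^8 m³
Sy = ΔV / (A × Δh) = 3.7 × 10^8 m³ / (1.3 × 10^8 m² × 11.3 m) = 0.2519

Sy ≈ 0.25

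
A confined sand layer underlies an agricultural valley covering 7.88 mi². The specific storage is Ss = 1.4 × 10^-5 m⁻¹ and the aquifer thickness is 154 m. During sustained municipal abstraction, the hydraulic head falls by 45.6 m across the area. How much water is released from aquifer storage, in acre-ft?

ΔV ≈ 1630 acre-ft

S = Ss × b = 1.4 × 10^-5 m⁻¹ × 154 m = 2.156 × 10^-3
A = 7.88 mi² = 2.041 × 10^7 m²
ΔV = S × A × Δh = 0.002156 × 2.041 × 10^7 m² × 45.6 m = 2.006 × 10^6 m³
ΔV = 2.006 × 10^6 m³ = 1627 acre-ft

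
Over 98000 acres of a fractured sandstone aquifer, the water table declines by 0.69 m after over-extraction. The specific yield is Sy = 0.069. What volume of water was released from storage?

A = 98000 acres = 3.966 × 10^8 m²
ΔV = Sy × A × Δh = 0.069 × 3.966 × 10^8 m² × 0.69 m = 1.888 × 10^7 m³

ΔV ≈ 1.89 × 10^7 m³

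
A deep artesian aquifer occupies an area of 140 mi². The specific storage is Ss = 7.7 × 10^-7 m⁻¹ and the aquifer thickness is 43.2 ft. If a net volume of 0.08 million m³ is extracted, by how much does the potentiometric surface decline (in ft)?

b = 43.2 ft = 13.17 m
S = Ss × b = 7.7 × 10^-7 m⁻¹ × 13.17 m = 1.014 × 10^-5
A = 140 mi² = 3.626 × 10^8 m²
ΔV = 0.08 million m³ = 80000 m³
Δh = ΔV / (S × A) = 80000 m³ / (1.014 × 10^-5 × 3.626 × 10^8 m²) = 21.76 m
Δh = 21.76 m = 71.39 ft

Δh ≈ 71.4 ft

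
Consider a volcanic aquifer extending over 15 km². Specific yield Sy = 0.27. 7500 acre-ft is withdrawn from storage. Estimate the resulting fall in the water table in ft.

Δh ≈ 7.49 ft

A = 15 km² = 1.5 × 10^7 m²
ΔV = 7500 acre-ft = 9.251 × 10^6 m³
Δh = ΔV / (Sy × A) = 9.251 × 10^6 m³ / (0.27 × 1.5 × 10^7 m²) = 2.284 m
Δh = 2.284 m = 7.494 ft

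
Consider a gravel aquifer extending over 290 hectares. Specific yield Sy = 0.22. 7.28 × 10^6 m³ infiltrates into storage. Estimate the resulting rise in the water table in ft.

Δh ≈ 37.4 ft

A = 290 hectares = 2.9 × 10^6 m²
Δh = ΔV / (Sy × A) = 7.28 × 10^6 m³ / (0.22 × 2.9 × 10^6 m²) = 11.41 m
Δh = 11.41 m = 37.44 ft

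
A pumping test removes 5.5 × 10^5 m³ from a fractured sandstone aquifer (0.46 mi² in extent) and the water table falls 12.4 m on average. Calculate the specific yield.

A = 0.46 mi² = 1.191 × 10^6 m²
Sy = ΔV / (A × Δh) = 5.5 × 10^5 m³ / (1.191 × 10^6 m² × 12.4 m) = 0.03723

Sy ≈ 0.037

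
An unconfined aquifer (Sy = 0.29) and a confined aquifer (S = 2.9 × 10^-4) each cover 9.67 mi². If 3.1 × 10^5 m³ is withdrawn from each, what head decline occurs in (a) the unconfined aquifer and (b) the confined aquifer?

Δh_u ≈ 0.0427 m; Δh_c ≈ 42.7 m

A = 9.67 mi² = 2.505 × 10^7 m²
Unconfined: Δh_u = ΔV/(Sy·A) = 3.1 × 10^5/(0.29 × 2.505 × 10^7) = 0.04268 m
Confined: Δh_c = ΔV/(S·A) = 3.1 × 10^5/(2.9 × 10^-4 × 2.505 × 10^7) = 42.68 m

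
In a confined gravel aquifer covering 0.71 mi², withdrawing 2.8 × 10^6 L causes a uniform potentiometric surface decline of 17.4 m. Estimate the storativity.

S ≈ 8.8 × 10^-5

A = 0.71 mi² = 1.839 × 10^6 m²
ΔV = 2.8 × 10^6 L = 2800 m³
S = ΔV / (A × Δh) = 2800 m³ / (1.839 × 10^6 m² × 17.4 m) = 8.751 × 10^-5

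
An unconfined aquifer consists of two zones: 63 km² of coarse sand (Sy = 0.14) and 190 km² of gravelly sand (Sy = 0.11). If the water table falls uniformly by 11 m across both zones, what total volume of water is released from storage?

A₁ = 63 km² = 6.3 × 10^7 m²; A₂ = 190 km² = 1.9 × 10^8 m²
ΔV₁ = 0.14 × 6.3 × 10^7 × 11 = 9.702 × 10^7 m³
ΔV₂ = 0.11 × 1.9 × 10^8 × 11 = 2.299 × 10^8 m³
ΔV = ΔV₁ + ΔV₂ = 3.269 × 10^8 m³

ΔV ≈ 3.27 × 10^8 m³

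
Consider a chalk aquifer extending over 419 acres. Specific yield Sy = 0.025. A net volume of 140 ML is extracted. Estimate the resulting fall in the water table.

A = 419 acres = 1.696 × 10^6 m²
ΔV = 140 ML = 1.4 × 10^5 m³
Δh = ΔV / (Sy × A) = 1.4 × 10^5 m³ / (0.025 × 1.696 × 10^6 m²) = 3.303 m

Δh ≈ 3.3 m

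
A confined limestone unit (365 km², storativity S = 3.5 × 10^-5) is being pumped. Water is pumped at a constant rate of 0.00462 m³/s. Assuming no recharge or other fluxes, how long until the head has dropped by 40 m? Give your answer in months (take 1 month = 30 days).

t ≈ 42.7 months

A = 365 km² = 3.65 × 10^8 m²
ΔV = S × A × Δh = 3.5 × 10^-5 × 3.65 × 10^8 × 40 = 5.11 × 10^5 m³
Q = 0.00462 m³/s = 399.2 m³/d
t = ΔV / Q = 5.11 × 10^5 m³ / 399.2 m³/d = 1280 d
t = 1280 d ≈ 42.67 months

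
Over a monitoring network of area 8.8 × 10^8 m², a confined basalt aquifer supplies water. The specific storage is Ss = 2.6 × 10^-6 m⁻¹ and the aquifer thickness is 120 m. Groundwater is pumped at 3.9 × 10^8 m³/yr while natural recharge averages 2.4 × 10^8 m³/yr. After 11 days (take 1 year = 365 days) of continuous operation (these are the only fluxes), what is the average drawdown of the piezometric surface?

S = Ss × b = 2.6 × 10^-6 m⁻¹ × 120 m = 3.12 × 10^-4
Net abstraction = 3.9 × 10^8 − 2.4 × 10^8 = 1.5 × 10^8 m³/yr
Q_net = 1.5 × 10^8 m³/yr = 4.11 × 10^5 m³/d
ΔV = Q × t = 4.11 × 10^5 m³/d × 11 d = 4.521 × 10^6 m³
Δh = ΔV / (S × A) = 4.521 × 10^6 / (3.12 × 10^-4 × 8.8 × 10^8) = 16.46 m

Δh ≈ 16.5 m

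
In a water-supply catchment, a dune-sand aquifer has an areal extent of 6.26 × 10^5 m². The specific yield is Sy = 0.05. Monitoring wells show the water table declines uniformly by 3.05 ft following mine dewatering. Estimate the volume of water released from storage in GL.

ΔV ≈ 0.0291 GL

Δh = 3.05 ft = 0.9296 m
ΔV = Sy × A × Δh = 0.05 × 6.26 × 10^5 m² × 0.9296 m = 29100 m³
ΔV = 29100 m³ = 0.0291 GL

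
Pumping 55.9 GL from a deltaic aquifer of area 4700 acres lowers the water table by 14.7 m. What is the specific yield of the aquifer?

Sy ≈ 0.2

A = 4700 acres = 1.902 × 10^7 m²
ΔV = 55.9 GL = 5.59 × 10^7 m³
Sy = ΔV / (A × Δh) = 5.59 × 10^7 m³ / (1.902 × 10^7 m² × 14.7 m) = 0.1999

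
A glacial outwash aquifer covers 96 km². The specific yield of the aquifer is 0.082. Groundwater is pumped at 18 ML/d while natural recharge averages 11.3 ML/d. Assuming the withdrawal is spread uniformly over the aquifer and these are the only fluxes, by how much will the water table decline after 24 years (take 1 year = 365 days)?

A = 96 km² = 9.6 × 10^7 m²
Net abstraction = 18 − 11.3 = 6.7 ML/d
Q_net = 6.7 ML/d = 6700 m³/d
t = 24 years = 8760 d
ΔV = Q × t = 6700 m³/d × 8760 d = 5.869 × 10^7 m³
Δh = ΔV / (Sy × A) = 5.869 × 10^7 / (0.082 × 9.6 × 10^7) = 7.456 m

Δh ≈ 7.46 m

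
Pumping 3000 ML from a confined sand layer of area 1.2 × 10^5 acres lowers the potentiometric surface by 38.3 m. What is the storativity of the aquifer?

S ≈ 1.6 × 10^-4

A = 1.2 × 10^5 acres = 4.856 × 10^8 m²
ΔV = 3000 ML = 3 × 10^6 m³
S = ΔV / (A × Δh) = 3 × 10^6 m³ / (4.856 × 10^8 m² × 38.3 m) = 1.613 × 10^-4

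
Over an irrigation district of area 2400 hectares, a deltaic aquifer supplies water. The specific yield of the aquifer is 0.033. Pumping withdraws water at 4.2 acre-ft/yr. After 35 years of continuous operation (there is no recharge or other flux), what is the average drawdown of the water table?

A = 2400 hectares = 2.4 × 10^7 m²
Q = 4.2 acre-ft/yr = 14.19 m³/d
t = 35 years = 12780 d
ΔV = Q × t = 14.19 m³/d × 12780 d = 1.813 × 10^5 m³
Δh = ΔV / (Sy × A) = 1.813 × 10^5 / (0.033 × 2.4 × 10^7) = 0.2289 m

Δh ≈ 0.229 m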